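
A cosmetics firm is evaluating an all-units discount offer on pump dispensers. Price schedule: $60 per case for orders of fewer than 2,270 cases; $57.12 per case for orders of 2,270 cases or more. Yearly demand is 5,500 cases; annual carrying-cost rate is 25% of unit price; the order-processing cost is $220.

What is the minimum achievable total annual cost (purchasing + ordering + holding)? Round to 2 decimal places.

$330,900.84

H₁ = 25%×$60 = $15.0000;  H₂ = 25%×$57.12 = $14.2800
EOQ₁ = √(2×5,500×220/15.0000) = 401.66  (< 2,270, feasible at tier 1)
EOQ₂ = √(2×5,500×220/14.2800) = 411.66  (< 2,270 → use Q = 2,270 at tier-2 price)
TC(tier 1 (EOQ₁), Q≈401.7) = $336,024.95
TC(tier 2, Q≈2,270.0) = $330,900.84
Minimum at tier 2: $330,900.84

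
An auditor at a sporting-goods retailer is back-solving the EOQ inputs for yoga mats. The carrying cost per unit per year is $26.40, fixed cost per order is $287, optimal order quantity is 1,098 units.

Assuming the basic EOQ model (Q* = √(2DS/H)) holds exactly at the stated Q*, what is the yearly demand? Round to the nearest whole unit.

From Q* = √(2DS/H) ⇒ Q*² = 2DS/H.
D = Q²H / (2S) = 1,098² × 26.4 / (2 × 287) = 55,449.38

55,449 units per year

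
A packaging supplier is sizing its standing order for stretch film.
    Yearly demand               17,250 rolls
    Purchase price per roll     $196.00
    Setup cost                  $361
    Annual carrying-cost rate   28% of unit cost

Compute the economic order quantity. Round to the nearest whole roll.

476 rolls

Carrying cost H = $196 × 28% = $54.8800/roll/yr
Q* = √(2·D·S / H) = √(2·17,250·361 / 54.88) = √226,940.6 ≈ 476.38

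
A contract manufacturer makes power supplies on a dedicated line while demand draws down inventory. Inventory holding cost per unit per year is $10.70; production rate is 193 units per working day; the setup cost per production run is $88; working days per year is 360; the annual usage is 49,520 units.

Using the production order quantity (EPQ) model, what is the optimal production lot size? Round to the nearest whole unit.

d = 49,520/360 = 137.5556 units/day;  effective holding cost H(1 − d/p) = 10.7·(1 − 137.5556/193) = 3.07386
Q* = √(2DS / H_eff) = √(2·49,520·88 / 3.07386) ≈ 1,683.85

1,684 units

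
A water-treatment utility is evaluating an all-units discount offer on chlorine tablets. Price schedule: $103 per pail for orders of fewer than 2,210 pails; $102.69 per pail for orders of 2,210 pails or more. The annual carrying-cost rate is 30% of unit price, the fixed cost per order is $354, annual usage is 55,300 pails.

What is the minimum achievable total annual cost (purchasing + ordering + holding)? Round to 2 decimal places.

H₁ = 30%×$103 = $30.9000;  H₂ = 30%×$102.69 = $30.8070
EOQ₁ = √(2×55,300×354/30.9000) = 1,125.64  (< 2,210, feasible at tier 1)
EOQ₂ = √(2×55,300×354/30.8070) = 1,127.34  (< 2,210 → use Q = 2,210 at tier-2 price)
TC(tier 1 (EOQ₁), Q≈1,125.6) = $5,730,682.31
TC(tier 2, Q≈2,210.0) = $5,721,656.74
Minimum at tier 2: $5,721,656.74

$5,721,656.74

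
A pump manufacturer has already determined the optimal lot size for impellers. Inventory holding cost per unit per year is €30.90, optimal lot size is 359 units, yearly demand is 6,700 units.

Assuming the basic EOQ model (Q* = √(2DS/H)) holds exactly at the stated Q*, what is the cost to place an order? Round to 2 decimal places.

EOQ relation: Q² = 2DS/H, so rearrange for the unknown.
S = Q²H / (2D) = 359² × 30.9 / (2 × 6,700) = 297.1957

€297.20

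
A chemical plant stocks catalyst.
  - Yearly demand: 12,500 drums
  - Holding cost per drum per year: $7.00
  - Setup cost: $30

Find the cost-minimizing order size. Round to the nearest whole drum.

327 drums

2DS/H = 2·12,500·30/7 = 107,142.86
EOQ = √107,142.86 ≈ 327.33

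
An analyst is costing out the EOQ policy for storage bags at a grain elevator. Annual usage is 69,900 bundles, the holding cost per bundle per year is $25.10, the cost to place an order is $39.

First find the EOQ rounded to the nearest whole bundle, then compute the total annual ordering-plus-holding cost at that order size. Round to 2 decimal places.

$11,698.30

EOQ = √(2DS/H) = √(2 × 69,900 × 39 / 25.1)
    = √(217,219.12) ≈ 466.07 → Q = 466 bundles
Orders/yr = 69,900/466 = 150.000; ordering cost = 150.000 × $39 = $5,850.00
Average inventory = 466/2 = 233; holding cost = 233 × $25.1 = $5,848.30
Total = $5,850.00 + $5,848.30 = $11,698.30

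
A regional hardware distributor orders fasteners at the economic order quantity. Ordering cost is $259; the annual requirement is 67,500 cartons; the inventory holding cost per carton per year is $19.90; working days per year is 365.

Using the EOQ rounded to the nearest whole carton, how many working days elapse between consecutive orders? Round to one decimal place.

7.2 days

Q* = √(2·D·S / H) = √(2·67,500·259 / 19.9) = √1,757,035.2 ≈ 1,325.53 → Q = 1,326 cartons
T = Q/D × 365 days = 1,326/67,500 × 365 = 7.170 days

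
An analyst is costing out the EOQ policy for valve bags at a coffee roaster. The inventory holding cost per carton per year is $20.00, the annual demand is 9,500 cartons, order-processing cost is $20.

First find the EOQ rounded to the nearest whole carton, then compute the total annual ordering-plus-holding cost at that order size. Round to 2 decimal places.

$2,756.81

EOQ = √(2DS/H) = √(2 × 9,500 × 20 / 20)
    = √(19,000.00) ≈ 137.84 → Q = 138 cartons
Ordering: D/Q × S = 9,500/138 × $20 = $1,376.81
Holding:  Q/2 × H = 138/2 × $20 = $1,380.00
Total = $1,376.81 + $1,380.00 = $2,756.81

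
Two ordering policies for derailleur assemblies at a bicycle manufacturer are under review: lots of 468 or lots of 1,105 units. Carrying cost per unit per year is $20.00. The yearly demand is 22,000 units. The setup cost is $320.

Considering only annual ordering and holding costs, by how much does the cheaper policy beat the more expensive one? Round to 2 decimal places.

$2,301.69

Annual cost at Q: ordering D·S/Q plus holding Q·H/2.
TC(468) = (22,000/468)×320 + (468/2)×20 = $19,722.74
TC(1,105) = (22,000/1,105)×320 + (1,105/2)×20 = $17,421.04
Cheaper: Q = 1,105.  Difference = $2,301.69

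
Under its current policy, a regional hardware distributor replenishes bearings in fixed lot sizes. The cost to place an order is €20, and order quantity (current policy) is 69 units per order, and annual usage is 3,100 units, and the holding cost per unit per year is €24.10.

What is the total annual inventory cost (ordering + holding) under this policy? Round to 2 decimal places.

€1,730.00

Orders/yr = 3,100/69 = 44.928; ordering cost = 44.928 × €20 = €898.55
Average inventory = 69/2 = 34.5; holding cost = 34.5 × €24.1 = €831.45
Total = €898.55 + €831.45 = €1,730.00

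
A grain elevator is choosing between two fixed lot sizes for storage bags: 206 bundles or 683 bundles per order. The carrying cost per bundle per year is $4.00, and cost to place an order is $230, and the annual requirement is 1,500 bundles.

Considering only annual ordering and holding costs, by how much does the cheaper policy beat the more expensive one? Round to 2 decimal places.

Annual cost at Q: ordering D·S/Q plus holding Q·H/2.
TC(206) = (1,500/206)×230 + (206/2)×4 = $2,086.76
TC(683) = (1,500/683)×230 + (683/2)×4 = $1,871.12
Lots of 683 are cheaper by $215.63.

$215.63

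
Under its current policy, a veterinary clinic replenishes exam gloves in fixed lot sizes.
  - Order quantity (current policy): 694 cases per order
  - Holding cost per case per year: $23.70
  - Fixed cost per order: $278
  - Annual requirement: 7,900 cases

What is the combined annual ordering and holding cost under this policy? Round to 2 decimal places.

$11,388.45

Orders/yr = 7,900/694 = 11.383; ordering cost = 11.383 × $278 = $3,164.55
Average inventory = 694/2 = 347; holding cost = 347 × $23.7 = $8,223.90
Total = $3,164.55 + $8,223.90 = $11,388.45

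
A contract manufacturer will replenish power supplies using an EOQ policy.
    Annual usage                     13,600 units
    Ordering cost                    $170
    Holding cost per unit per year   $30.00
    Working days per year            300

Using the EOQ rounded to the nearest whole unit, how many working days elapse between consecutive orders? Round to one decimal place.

8.7 days

Optimal lot size Q* = (2 × 13,600 × $170 / $30)^½ ≈ 392.60 → Q = 393 units
Cycle time = (working days × Q)/D = (300 × 393) / 13,600 = 8.669 days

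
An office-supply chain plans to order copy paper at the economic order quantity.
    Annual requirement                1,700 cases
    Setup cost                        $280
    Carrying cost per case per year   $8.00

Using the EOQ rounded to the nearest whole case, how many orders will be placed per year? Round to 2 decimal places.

4.93 orders per year

Optimal lot size Q* = (2 × 1,700 × $280 / $8)^½ ≈ 344.96 → Q = 345
N = D/Q = 1,700/345 ≈ 4.928 orders/yr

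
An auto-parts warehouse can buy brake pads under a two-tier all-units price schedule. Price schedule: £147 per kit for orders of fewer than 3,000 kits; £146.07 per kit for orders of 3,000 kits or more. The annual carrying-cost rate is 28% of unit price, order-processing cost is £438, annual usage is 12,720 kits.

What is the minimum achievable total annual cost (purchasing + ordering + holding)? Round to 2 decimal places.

H₁ = 28%×£147 = £41.1600;  H₂ = 28%×£146.07 = £40.8996
EOQ₁ = √(2×12,720×438/41.1600) = 520.30  (< 3,000, feasible at tier 1)
EOQ₂ = √(2×12,720×438/40.8996) = 521.96  (< 3,000 → use Q = 3,000 at tier-2 price)
TC(tier 1 (EOQ₁), Q≈520.3) = £1,891,255.75
TC(tier 2, Q≈3,000.0) = £1,921,216.92
Minimum at tier 1 (EOQ₁): £1,891,255.75

£1,891,255.75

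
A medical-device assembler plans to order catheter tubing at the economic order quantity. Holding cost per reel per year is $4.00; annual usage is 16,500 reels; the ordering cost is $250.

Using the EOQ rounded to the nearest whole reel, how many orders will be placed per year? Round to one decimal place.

EOQ = √(2DS/H) = √(2 × 16,500 × 250 / 4)
    = √(2,062,500.00) ≈ 1,436.14 → Q = 1,436
Orders per year = D/Q = 16,500 / 1,436 = 11.490

11.5 orders per year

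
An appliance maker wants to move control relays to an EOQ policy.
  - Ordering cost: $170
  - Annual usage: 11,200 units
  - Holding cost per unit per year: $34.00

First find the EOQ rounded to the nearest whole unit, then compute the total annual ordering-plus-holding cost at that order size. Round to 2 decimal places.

2DS/H = 2·11,200·170/34 = 112,000.00
EOQ = √112,000.00 ≈ 334.66 → Q = 335 units
Orders/yr = 11,200/335 = 33.433; ordering cost = 33.433 × $170 = $5,683.58
Average inventory = 335/2 = 167.5; holding cost = 167.5 × $34 = $5,695.00
Total = $5,683.58 + $5,695.00 = $11,378.58

$11,378.58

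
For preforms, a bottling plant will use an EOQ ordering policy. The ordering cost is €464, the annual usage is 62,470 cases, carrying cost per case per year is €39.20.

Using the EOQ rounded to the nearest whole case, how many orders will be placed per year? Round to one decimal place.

2DS/H = 2·62,470·464/39.2 = 1,478,881.63
EOQ = √1,478,881.63 ≈ 1,216.09 → Q = 1,216
N = D/Q = 62,470/1,216 ≈ 51.373 orders/yr

51.4 orders per year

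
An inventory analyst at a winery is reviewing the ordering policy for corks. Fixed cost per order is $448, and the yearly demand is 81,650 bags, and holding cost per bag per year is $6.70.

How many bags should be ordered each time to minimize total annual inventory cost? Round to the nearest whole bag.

3,304 bags

Q* = √(2·D·S / H) = √(2·81,650·448 / 6.7) = √10,919,164.2 ≈ 3,304.42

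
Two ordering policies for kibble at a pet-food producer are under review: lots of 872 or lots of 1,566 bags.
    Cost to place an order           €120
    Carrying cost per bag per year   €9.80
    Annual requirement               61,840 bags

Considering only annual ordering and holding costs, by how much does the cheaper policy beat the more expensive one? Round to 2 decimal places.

€370.79

For each Q, cost = (D/Q)·S + (Q/2)·H.
TC(872) = (61,840/872)×120 + (872/2)×9.8 = €12,782.89
TC(1,566) = (61,840/1,566)×120 + (1,566/2)×9.8 = €12,412.10
|ΔTC| = |€12,782.89 − €12,412.10| = €370.79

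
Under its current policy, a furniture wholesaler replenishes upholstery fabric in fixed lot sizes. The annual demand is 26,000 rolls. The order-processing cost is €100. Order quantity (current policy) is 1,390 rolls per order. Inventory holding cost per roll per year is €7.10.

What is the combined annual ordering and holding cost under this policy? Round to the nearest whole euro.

€6,805

Orders/yr = 26,000/1,390 = 18.705; ordering cost = 18.705 × €100 = €1,870.50
Average inventory = 1,390/2 = 695; holding cost = 695 × €7.1 = €4,934.50
Total = €1,870.50 + €4,934.50 = €6,805.00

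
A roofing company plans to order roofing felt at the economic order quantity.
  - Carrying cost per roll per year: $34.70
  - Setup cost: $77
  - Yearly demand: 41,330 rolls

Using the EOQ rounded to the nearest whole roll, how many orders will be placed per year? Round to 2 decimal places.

96.57 orders per year

Q* = √(2·D·S / H) = √(2·41,330·77 / 34.7) = √183,424.2 ≈ 428.28 → Q = 428
Orders per year = D/Q = 41,330 / 428 = 96.565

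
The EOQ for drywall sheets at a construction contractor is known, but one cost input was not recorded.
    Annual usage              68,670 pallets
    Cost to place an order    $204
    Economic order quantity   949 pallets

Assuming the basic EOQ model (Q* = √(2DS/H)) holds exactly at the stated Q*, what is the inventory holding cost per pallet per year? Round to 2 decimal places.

From Q* = √(2DS/H) ⇒ Q*² = 2DS/H.
H = 2DS / Q² = 2 × 68,670 × 204 / 949² = 31.1096

$31.11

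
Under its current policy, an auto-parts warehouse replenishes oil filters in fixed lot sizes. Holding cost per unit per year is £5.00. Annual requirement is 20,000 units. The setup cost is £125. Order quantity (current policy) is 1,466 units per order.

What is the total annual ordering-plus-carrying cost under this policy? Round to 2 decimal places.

Ordering: D/Q × S = 20,000/1,466 × £125 = £1,705.32
Holding:  Q/2 × H = 1,466/2 × £5 = £3,665.00
Total = £1,705.32 + £3,665.00 = £5,370.32

£5,370.32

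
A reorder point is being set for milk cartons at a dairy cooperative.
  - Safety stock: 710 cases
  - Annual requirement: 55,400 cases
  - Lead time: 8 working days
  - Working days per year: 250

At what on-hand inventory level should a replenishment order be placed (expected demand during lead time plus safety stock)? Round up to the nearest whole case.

2,483 cases

Daily demand d = 55,400 / 250 = 221.600 cases/day
Demand during lead time = 221.600 × 8 = 1,772.80
Reorder point = 1,772.80 + 710 = 2,482.80 → round up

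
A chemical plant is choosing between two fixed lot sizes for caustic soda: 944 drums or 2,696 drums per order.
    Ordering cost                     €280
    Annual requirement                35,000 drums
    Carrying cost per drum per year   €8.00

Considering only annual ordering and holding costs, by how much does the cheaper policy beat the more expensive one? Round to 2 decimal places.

€261.66

For each Q, cost = (D/Q)·S + (Q/2)·H.
TC(944) = (35,000/944)×280 + (944/2)×8 = €14,157.36
TC(2,696) = (35,000/2,696)×280 + (2,696/2)×8 = €14,419.01
Lots of 944 are cheaper by €261.66.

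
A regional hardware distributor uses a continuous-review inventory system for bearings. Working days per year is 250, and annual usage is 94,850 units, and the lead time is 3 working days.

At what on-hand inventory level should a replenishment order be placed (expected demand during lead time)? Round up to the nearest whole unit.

Daily demand d = 94,850 / 250 = 379.400 units/day
Demand during lead time = 379.400 × 3 = 1,138.20
Reorder point = 1,138.20 → round up

1,139 units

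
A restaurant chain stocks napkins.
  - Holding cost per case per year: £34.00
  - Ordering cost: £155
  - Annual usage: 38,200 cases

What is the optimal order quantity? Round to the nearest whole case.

EOQ = √(2DS/H) = √(2 × 38,200 × 155 / 34)
    = √(348,294.12) ≈ 590.16

590 cases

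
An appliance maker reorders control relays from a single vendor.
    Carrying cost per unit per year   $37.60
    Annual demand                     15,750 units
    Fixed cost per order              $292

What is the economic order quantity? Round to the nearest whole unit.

495 units

Q* = √(2·D·S / H) = √(2·15,750·292 / 37.6) = √244,627.7 ≈ 494.60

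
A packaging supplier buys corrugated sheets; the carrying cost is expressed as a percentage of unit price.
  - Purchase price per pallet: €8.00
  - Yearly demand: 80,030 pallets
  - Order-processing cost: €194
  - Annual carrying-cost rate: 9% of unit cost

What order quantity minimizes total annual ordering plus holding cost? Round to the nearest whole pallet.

Carrying cost H = €8 × 9% = €0.7200/pallet/yr
Optimal lot size Q* = (2 × 80,030 × €194 / €0.72)^½ ≈ 6,567.14

6,567 pallets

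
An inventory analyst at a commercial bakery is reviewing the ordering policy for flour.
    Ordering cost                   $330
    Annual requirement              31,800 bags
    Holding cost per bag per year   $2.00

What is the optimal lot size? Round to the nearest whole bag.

Optimal lot size Q* = (2 × 31,800 × $330 / $2)^½ ≈ 3,239.44

3,239 bags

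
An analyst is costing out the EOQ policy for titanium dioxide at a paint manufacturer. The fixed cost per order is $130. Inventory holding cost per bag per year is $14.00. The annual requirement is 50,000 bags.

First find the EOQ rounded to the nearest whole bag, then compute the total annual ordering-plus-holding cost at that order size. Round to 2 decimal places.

EOQ = √(2DS/H) = √(2 × 50,000 × 130 / 14)
    = √(928,571.43) ≈ 963.62 → Q = 964 bags
Annual ordering cost = (D/Q)·S = (50,000/964) × 130 = $6,742.74
Annual holding cost  = (Q/2)·H = (964/2) × 14 = $6,748.00
Total = $6,742.74 + $6,748.00 = $13,490.74

$13,490.74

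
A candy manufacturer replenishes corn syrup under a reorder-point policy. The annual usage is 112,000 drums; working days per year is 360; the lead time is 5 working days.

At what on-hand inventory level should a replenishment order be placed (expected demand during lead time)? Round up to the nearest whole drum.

Daily demand d = 112,000 / 360 = 311.111 drums/day
Demand during lead time = 311.111 × 5 = 1,555.56
Reorder point = 1,555.56 → round up

1,556 drums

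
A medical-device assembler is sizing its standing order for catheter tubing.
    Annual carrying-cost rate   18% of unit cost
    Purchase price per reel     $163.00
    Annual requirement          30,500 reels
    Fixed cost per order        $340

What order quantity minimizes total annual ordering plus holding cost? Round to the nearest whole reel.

Carrying cost H = $163 × 18% = $29.3400/reel/yr
2DS/H = 2·30,500·340/29.34 = 706,884.80
EOQ = √706,884.80 ≈ 840.76

841 reels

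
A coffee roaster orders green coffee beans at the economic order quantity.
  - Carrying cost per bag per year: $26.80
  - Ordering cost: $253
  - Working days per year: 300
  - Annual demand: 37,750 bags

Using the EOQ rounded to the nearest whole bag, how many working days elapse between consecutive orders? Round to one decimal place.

6.7 days

Q* = √(2·D·S / H) = √(2·37,750·253 / 26.8) = √712,742.5 ≈ 844.24 → Q = 844 bags
Cycle time = (working days × Q)/D = (300 × 844) / 37,750 = 6.707 days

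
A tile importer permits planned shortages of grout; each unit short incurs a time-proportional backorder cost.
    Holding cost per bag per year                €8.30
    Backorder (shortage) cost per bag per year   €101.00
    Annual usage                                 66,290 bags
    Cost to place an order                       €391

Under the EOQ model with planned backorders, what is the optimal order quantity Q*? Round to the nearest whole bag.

Q* = √(2DS/H) · √((H + b)/b)
   = √(2 × 66,290 × 391 / 8.3) · √((8.3 + 101) / 101)
   = 2,499.127 × 1.0403 ≈ 2,599.79

2,600 bags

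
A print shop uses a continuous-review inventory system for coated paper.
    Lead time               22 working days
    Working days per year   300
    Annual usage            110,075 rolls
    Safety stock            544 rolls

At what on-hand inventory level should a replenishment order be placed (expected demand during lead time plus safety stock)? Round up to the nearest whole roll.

8,617 rolls

Daily demand d = 110,075 / 300 = 366.917 rolls/day
Demand during lead time = 366.917 × 22 = 8,072.17
Reorder point = 8,072.17 + 544 = 8,616.17 → round up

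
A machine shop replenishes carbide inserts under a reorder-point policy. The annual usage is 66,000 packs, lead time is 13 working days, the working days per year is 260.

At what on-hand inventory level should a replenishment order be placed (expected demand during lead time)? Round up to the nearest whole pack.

3,300 packs

Daily demand d = 66,000 / 260 = 253.846 packs/day
Demand during lead time = 253.846 × 13 = 3,300.00
Reorder point = 3,300.00 → round up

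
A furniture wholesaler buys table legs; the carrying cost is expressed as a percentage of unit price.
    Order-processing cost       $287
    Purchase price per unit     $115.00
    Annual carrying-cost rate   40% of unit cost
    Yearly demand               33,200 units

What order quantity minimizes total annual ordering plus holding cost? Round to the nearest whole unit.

644 units

Carrying cost H = $115 × 40% = $46.0000/unit/yr
2DS/H = 2·33,200·287/46 = 414,278.26
EOQ = √414,278.26 ≈ 643.64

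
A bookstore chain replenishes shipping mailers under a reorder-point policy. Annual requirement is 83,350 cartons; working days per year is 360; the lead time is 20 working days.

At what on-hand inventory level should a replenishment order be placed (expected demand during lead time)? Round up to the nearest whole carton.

Daily demand d = 83,350 / 360 = 231.528 cartons/day
Demand during lead time = 231.528 × 20 = 4,630.56
Reorder point = 4,630.56 → round up

4,631 cartons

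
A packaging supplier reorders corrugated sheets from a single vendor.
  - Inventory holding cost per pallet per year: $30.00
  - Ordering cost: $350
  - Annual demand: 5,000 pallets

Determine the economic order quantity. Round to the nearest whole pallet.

342 pallets

2DS/H = 2·5,000·350/30 = 116,666.67
EOQ = √116,666.67 ≈ 341.57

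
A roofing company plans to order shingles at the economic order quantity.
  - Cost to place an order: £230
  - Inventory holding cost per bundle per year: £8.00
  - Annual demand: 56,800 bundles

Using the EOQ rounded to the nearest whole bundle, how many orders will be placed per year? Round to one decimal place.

31.4 orders per year

2DS/H = 2·56,800·230/8 = 3,266,000.00
EOQ = √3,266,000.00 ≈ 1,807.21 → Q = 1,807
N = D/Q = 56,800/1,807 ≈ 31.433 orders/yr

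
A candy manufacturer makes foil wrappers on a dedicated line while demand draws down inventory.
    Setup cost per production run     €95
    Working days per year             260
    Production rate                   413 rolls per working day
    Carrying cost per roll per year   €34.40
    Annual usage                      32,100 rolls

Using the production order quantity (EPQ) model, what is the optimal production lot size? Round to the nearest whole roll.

503 rolls

Daily demand d = 32,100/260 = 123.462; p = 413; 1 − d/p = 0.70106
EPQ = √(2DS / (H(1 − d/p)))
    = √(2 × 32,100 × 95 / (34.4 × 0.70106)) ≈ 502.89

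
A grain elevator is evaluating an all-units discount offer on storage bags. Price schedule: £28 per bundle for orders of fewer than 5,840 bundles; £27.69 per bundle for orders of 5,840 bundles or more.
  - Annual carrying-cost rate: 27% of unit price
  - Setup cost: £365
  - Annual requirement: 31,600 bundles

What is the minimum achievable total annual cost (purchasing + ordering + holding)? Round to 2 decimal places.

H₁ = 27%×£28 = £7.5600;  H₂ = 27%×£27.69 = £7.4763
EOQ₁ = √(2×31,600×365/7.5600) = 1,746.80  (< 5,840, feasible at tier 1)
EOQ₂ = √(2×31,600×365/7.4763) = 1,756.55  (< 5,840 → use Q = 5,840 at tier-2 price)
TC(tier 1 (EOQ₁), Q≈1,746.8) = £898,005.84
TC(tier 2, Q≈5,840.0) = £898,809.80
Minimum at tier 1 (EOQ₁): £898,005.84

£898,005.84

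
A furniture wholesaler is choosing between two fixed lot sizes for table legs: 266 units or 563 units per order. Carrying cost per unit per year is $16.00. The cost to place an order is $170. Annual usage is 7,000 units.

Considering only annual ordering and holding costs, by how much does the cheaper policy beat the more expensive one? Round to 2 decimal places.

TC(Q) = (D/Q)S + (Q/2)H
TC(266) = (7,000/266)×170 + (266/2)×16 = $6,601.68
TC(563) = (7,000/563)×170 + (563/2)×16 = $6,617.68
Lots of 266 are cheaper by $15.99.

$15.99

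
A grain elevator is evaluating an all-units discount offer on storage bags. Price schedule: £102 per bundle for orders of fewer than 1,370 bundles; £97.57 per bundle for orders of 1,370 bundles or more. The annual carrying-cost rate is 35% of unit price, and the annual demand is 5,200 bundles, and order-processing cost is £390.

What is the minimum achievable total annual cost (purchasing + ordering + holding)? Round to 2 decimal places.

£532,236.70

H₁ = 35%×£102 = £35.7000;  H₂ = 35%×£97.57 = £34.1495
EOQ₁ = √(2×5,200×390/35.7000) = 337.07  (< 1,370, feasible at tier 1)
EOQ₂ = √(2×5,200×390/34.1495) = 344.63  (< 1,370 → use Q = 1,370 at tier-2 price)
TC(tier 1 (EOQ₁), Q≈337.1) = £542,433.25
TC(tier 2, Q≈1,370.0) = £532,236.70
Minimum at tier 2: £532,236.70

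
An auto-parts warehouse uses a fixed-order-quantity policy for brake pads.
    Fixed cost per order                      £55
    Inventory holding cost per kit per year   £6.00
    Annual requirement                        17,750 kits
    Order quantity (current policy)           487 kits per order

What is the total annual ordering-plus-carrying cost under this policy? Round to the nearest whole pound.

£3,466

Orders/yr = 17,750/487 = 36.448; ordering cost = 36.448 × £55 = £2,004.62
Average inventory = 487/2 = 243.5; holding cost = 243.5 × £6 = £1,461.00
Total = £2,004.62 + £1,461.00 = £3,465.62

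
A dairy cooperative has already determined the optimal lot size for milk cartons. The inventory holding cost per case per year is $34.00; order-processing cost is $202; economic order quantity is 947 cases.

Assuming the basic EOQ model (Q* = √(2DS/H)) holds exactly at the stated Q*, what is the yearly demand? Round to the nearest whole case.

75,474 cases per year

From Q* = √(2DS/H) ⇒ Q*² = 2DS/H.
D = Q²H / (2S) = 947² × 34 / (2 × 202) = 75,474.02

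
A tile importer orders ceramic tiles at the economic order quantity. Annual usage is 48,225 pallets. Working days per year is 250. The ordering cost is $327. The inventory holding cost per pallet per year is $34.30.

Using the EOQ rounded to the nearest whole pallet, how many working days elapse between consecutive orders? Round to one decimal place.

Optimal lot size Q* = (2 × 48,225 × $327 / $34.3)^½ ≈ 958.91 → Q = 959 pallets
T = Q/D × 250 days = 959/48,225 × 250 = 4.971 days

5.0 days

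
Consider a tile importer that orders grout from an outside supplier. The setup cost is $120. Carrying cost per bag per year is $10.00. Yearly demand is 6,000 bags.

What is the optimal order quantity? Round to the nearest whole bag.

Q* = √(2·D·S / H) = √(2·6,000·120 / 10) = √144,000.0 ≈ 379.47

379 bags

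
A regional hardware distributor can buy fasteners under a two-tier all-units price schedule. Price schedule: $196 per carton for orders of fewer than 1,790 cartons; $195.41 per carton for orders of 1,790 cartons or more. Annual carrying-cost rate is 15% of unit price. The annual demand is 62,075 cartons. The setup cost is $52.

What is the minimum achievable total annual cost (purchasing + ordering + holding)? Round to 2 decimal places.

H₁ = 15%×$196 = $29.4000;  H₂ = 15%×$195.41 = $29.3115
EOQ₁ = √(2×62,075×52/29.4000) = 468.60  (< 1,790, feasible at tier 1)
EOQ₂ = √(2×62,075×52/29.3115) = 469.31  (< 1,790 → use Q = 1,790 at tier-2 price)
TC(tier 1 (EOQ₁), Q≈468.6) = $12,180,476.81
TC(tier 2, Q≈1,790.0) = $12,158,112.84
Minimum at tier 2: $12,158,112.84

$12,158,112.84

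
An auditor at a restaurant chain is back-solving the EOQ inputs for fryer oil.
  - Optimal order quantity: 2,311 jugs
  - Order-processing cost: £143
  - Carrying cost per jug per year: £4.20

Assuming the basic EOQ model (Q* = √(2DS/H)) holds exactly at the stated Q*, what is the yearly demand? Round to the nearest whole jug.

78,430 jugs per year

Since Q* = (2DS/H)^½, squaring gives Q*²·H = 2DS.
D = Q²H / (2S) = 2,311² × 4.2 / (2 × 143) = 78,430.17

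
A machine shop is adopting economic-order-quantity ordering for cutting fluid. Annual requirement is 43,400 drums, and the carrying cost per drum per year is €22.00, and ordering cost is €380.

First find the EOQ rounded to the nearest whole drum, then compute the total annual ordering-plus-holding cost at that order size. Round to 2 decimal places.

2DS/H = 2·43,400·380/22 = 1,499,272.73
EOQ = √1,499,272.73 ≈ 1,224.45 → Q = 1,224 drums
Annual ordering cost = (D/Q)·S = (43,400/1,224) × 380 = €13,473.86
Annual holding cost  = (Q/2)·H = (1,224/2) × 22 = €13,464.00
Total = €13,473.86 + €13,464.00 = €26,937.86

€26,937.86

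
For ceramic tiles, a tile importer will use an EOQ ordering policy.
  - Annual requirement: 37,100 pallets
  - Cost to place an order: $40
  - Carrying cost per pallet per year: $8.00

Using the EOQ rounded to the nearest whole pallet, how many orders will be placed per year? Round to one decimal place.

60.9 orders per year

Optimal lot size Q* = (2 × 37,100 × $40 / $8)^½ ≈ 609.10 → Q = 609
Orders per year = D/Q = 37,100 / 609 = 60.920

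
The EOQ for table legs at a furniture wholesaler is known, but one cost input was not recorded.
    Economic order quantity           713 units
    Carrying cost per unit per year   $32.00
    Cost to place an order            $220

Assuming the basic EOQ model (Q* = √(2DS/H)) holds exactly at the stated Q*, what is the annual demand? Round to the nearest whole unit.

EOQ relation: Q² = 2DS/H, so rearrange for the unknown.
D = Q²H / (2S) = 713² × 32 / (2 × 220) = 36,972.29

36,972 units per year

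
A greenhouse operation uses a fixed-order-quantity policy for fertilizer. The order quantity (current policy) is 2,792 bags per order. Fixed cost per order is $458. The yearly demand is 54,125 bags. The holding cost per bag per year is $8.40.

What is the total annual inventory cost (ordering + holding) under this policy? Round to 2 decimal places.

$20,605.07

Orders/yr = 54,125/2,792 = 19.386; ordering cost = 19.386 × $458 = $8,878.67
Average inventory = 2,792/2 = 1396; holding cost = 1396 × $8.4 = $11,726.40
Total = $8,878.67 + $11,726.40 = $20,605.07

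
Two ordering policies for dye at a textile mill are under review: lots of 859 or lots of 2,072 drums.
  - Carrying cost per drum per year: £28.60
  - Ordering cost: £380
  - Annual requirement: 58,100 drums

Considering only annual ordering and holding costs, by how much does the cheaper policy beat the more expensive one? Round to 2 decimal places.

£2,299.33

TC(Q) = (D/Q)S + (Q/2)H
TC(859) = (58,100/859)×380 + (859/2)×28.6 = £37,985.68
TC(2,072) = (58,100/2,072)×380 + (2,072/2)×28.6 = £40,285.01
|ΔTC| = |£37,985.68 − £40,285.01| = £2,299.33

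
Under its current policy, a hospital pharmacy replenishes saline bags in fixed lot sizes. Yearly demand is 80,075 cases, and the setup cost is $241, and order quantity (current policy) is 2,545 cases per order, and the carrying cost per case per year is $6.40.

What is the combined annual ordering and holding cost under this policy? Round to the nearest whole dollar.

Orders/yr = 80,075/2,545 = 31.464; ordering cost = 31.464 × $241 = $7,582.74
Average inventory = 2,545/2 = 1272.5; holding cost = 1272.5 × $6.4 = $8,144.00
Total = $7,582.74 + $8,144.00 = $15,726.74

$15,727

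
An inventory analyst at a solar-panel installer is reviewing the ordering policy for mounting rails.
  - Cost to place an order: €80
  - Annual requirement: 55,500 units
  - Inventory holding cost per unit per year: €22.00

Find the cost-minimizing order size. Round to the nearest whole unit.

Q* = √(2·D·S / H) = √(2·55,500·80 / 22) = √403,636.4 ≈ 635.32

635 units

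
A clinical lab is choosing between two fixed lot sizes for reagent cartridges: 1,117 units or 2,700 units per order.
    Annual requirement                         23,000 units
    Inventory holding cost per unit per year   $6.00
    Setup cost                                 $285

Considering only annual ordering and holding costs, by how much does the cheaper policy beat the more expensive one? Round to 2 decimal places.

Annual cost at Q: ordering D·S/Q plus holding Q·H/2.
TC(1,117) = (23,000/1,117)×285 + (1,117/2)×6 = $9,219.40
TC(2,700) = (23,000/2,700)×285 + (2,700/2)×6 = $10,527.78
Cheaper: Q = 1,117.  Difference = $1,308.38

$1,308.38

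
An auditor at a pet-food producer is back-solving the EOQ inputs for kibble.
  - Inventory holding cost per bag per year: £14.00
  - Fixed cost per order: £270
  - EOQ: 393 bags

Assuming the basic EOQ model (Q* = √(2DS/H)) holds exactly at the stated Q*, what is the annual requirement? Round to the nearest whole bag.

Since Q* = (2DS/H)^½, squaring gives Q*²·H = 2DS.
D = Q²H / (2S) = 393² × 14 / (2 × 270) = 4,004.23

4,004 bags per year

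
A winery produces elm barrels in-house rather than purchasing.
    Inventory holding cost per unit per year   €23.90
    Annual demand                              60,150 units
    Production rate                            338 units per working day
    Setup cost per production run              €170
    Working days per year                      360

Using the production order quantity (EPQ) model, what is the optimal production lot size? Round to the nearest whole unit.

Daily demand d = 60,150/360 = 167.083; p = 338; 1 − d/p = 0.50567
EPQ = √(2DS / (H(1 − d/p)))
    = √(2 × 60,150 × 170 / (23.9 × 0.50567)) ≈ 1,300.84

1,301 units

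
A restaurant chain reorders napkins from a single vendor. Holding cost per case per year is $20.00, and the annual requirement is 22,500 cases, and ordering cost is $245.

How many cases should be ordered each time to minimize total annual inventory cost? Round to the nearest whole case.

742 cases

2DS/H = 2·22,500·245/20 = 551,250.00
EOQ = √551,250.00 ≈ 742.46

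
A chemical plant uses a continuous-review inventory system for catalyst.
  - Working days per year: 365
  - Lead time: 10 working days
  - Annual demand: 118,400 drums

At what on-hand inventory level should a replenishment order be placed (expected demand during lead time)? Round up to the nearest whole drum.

3,244 drums

Daily demand d = 118,400 / 365 = 324.384 drums/day
Demand during lead time = 324.384 × 10 = 3,243.84
Reorder point = 3,243.84 → round up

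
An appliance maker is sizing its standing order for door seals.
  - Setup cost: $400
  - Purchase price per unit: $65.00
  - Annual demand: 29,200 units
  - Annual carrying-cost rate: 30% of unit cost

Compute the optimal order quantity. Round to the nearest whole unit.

Holding cost per unit per year: H = 30% × $65 = $19.5000
Optimal lot size Q* = (2 × 29,200 × $400 / $19.5)^½ ≈ 1,094.51

1,095 units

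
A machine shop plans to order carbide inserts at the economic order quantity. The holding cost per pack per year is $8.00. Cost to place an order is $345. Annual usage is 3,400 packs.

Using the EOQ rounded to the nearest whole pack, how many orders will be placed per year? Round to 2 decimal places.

2DS/H = 2·3,400·345/8 = 293,250.00
EOQ = √293,250.00 ≈ 541.53 → Q = 542
N = D/Q = 3,400/542 ≈ 6.273 orders/yr

6.27 orders per year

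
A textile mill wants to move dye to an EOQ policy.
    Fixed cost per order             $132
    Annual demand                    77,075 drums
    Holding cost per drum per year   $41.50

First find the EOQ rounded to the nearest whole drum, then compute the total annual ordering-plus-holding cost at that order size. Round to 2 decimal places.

2DS/H = 2·77,075·132/41.5 = 490,308.43
EOQ = √490,308.43 ≈ 700.22 → Q = 700 drums
Annual ordering cost = (D/Q)·S = (77,075/700) × 132 = $14,534.14
Annual holding cost  = (Q/2)·H = (700/2) × 41.5 = $14,525.00
Total = $14,534.14 + $14,525.00 = $29,059.14

$29,059.14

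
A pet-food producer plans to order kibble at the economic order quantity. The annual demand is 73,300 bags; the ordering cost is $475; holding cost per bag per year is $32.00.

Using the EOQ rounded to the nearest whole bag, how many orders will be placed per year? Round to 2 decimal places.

Q* = √(2·D·S / H) = √(2·73,300·475 / 32) = √2,176,093.8 ≈ 1,475.16 → Q = 1,475
N = D/Q = 73,300/1,475 ≈ 49.695 orders/yr

49.69 orders per year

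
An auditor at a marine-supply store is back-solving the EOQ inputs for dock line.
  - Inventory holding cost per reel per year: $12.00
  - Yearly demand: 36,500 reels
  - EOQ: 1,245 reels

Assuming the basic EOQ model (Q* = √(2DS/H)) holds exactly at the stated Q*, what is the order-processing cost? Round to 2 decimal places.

EOQ relation: Q² = 2DS/H, so rearrange for the unknown.
S = Q²H / (2D) = 1,245² × 12 / (2 × 36,500) = 254.7986

$254.80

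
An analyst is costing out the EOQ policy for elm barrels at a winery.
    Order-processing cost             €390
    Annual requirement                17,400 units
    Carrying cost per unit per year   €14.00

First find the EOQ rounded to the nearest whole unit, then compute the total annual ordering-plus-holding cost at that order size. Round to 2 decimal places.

EOQ = √(2DS/H) = √(2 × 17,400 × 390 / 14)
    = √(969,428.57) ≈ 984.60 → Q = 985 units
Annual ordering cost = (D/Q)·S = (17,400/985) × 390 = €6,889.34
Annual holding cost  = (Q/2)·H = (985/2) × 14 = €6,895.00
Total = €6,889.34 + €6,895.00 = €13,784.34

€13,784.34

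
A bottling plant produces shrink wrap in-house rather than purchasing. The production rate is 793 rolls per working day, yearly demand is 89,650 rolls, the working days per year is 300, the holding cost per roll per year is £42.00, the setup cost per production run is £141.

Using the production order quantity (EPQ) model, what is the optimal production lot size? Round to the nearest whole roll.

Daily demand d = 89,650/300 = 298.833; p = 793; 1 − d/p = 0.62316
EPQ = √(2DS / (H(1 − d/p)))
    = √(2 × 89,650 × 141 / (42 × 0.62316)) ≈ 982.82

983 rolls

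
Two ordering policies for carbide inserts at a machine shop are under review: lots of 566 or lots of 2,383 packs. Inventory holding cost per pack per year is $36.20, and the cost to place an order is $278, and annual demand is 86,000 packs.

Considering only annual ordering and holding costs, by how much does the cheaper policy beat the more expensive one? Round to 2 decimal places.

For each Q, cost = (D/Q)·S + (Q/2)·H.
TC(566) = (86,000/566)×278 + (566/2)×36.2 = $52,484.88
TC(2,383) = (86,000/2,383)×278 + (2,383/2)×36.2 = $53,165.03
|ΔTC| = |$52,484.88 − $53,165.03| = $680.15

$680.15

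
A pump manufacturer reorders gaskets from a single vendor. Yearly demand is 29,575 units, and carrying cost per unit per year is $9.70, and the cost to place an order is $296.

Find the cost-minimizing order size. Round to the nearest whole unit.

1,343 units

Optimal lot size Q* = (2 × 29,575 × $296 / $9.7)^½ ≈ 1,343.50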